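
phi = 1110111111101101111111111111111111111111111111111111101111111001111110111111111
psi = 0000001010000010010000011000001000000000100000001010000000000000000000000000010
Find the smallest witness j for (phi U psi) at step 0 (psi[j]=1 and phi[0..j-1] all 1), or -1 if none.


(phi U psi) at 0: need smallest j with psi[j]=1 and phi[i]=1 for all i in [0,j).
Scan from step 0:
  step 0: phi=1, psi=0 -> continue
  step 1: phi=1, psi=0 -> continue
  step 2: phi=1, psi=0 -> continue
  step 3: phi=0 -> phi-prefix broken from here
  step 6: psi=1 but phi already failed -> not a witness
  step 8: psi=1 but phi already failed -> not a witness
  step 14: psi=1 but phi already failed -> not a witness
  step 17: psi=1 but phi already failed -> not a witness
  step 23: psi=1 but phi already failed -> not a witness
  step 24: psi=1 but phi already failed -> not a witness
  step 30: psi=1 but phi already failed -> not a witness
  step 40: psi=1 but phi already failed -> not a witness
  step 48: psi=1 but phi already failed -> not a witness
  step 50: psi=1 but phi already failed -> not a witness
  step 77: psi=1 but phi already failed -> not a witness
  end of trace: no witness -> -1
Witness step = -1

-1


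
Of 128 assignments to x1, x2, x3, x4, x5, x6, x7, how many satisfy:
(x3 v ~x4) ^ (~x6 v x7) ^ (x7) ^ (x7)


CNF with 4 clauses over 7 vars (128 assignments).
An assignment satisfies CNF iff every clause has >=1 true literal.
Check each row (bits = x1,x2,x3,x4,x5,x6,x7; clause T/F shown):
  row 0 [0000000]: clauses=TTFF -> 0
  row 1 [0000001]: clauses=TTTT -> 1
  row 2 [0000010]: clauses=TFFF -> 0
  row 3 [0000011]: clauses=TTTT -> 1
  row 4 [0000100]: clauses=TTFF -> 0
  (every remaining row is evaluated the same way; all 128 results are listed next)
Full result column, 8 rows per line (x1,x2,x3,x4 fixed per line; x5,x6,x7 runs 000..111 left to right):
  rows 0-7 [x1,x2,x3,x4=0000]: 01010101  (ones: 4)
  rows 8-15 [x1,x2,x3,x4=0001]: 00000000  (ones: 0)
  rows 16-23 [x1,x2,x3,x4=0010]: 01010101  (ones: 4)
  rows 24-31 [x1,x2,x3,x4=0011]: 01010101  (ones: 4)
  rows 32-39 [x1,x2,x3,x4=0100]: 01010101  (ones: 4)
  rows 40-47 [x1,x2,x3,x4=0101]: 00000000  (ones: 0)
  rows 48-55 [x1,x2,x3,x4=0110]: 01010101  (ones: 4)
  rows 56-63 [x1,x2,x3,x4=0111]: 01010101  (ones: 4)
  rows 64-71 [x1,x2,x3,x4=1000]: 01010101  (ones: 4)
  rows 72-79 [x1,x2,x3,x4=1001]: 00000000  (ones: 0)
  rows 80-87 [x1,x2,x3,x4=1010]: 01010101  (ones: 4)
  rows 88-95 [x1,x2,x3,x4=1011]: 01010101  (ones: 4)
  rows 96-103 [x1,x2,x3,x4=1100]: 01010101  (ones: 4)
  rows 104-111 [x1,x2,x3,x4=1101]: 00000000  (ones: 0)
  rows 112-119 [x1,x2,x3,x4=1110]: 01010101  (ones: 4)
  rows 120-127 [x1,x2,x3,x4=1111]: 01010101  (ones: 4)
Satisfying assignments = 4+0+4+4+4+0+4+4+4+0+4+4+4+0+4+4 = 48

48


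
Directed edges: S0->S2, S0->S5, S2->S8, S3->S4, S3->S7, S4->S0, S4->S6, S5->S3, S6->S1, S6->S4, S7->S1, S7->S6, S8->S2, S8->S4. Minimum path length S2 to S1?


BFS layer-by-layer from S2:
  dist 0: {S2}
  dist 1: {S8}
  dist 2: {S4}
  dist 3: {S0, S6}
  dist 4: {S1, S5}
  -> S1 reached at distance 4
Shortest path length = 4

4


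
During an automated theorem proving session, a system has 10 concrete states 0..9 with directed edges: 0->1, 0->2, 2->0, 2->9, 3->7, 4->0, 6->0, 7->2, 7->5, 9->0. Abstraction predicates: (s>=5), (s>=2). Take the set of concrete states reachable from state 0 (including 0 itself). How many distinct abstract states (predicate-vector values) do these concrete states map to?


BFS from 0:
Concrete reachable: {0, 1, 2, 9}
Abstract via predicates (s>=5), (s>=2):
  (0,0) <- {0, 1}
  (0,1) <- {2}
  (1,1) <- {9}
Distinct abstract states = 3

3


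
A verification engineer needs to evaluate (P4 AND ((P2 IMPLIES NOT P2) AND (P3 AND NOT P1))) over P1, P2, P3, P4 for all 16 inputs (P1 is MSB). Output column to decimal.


Formula: (P4 AND ((P2 IMPLIES NOT P2) AND (P3 AND NOT P1))) over P1, P2, P3, P4 (16 rows)
Evaluate each row (bits = P1,P2,P3,P4, MSB first):
  row 0 [0000]: (0 AND ((0 IMPLIES NOT 0) AND (0 AND NOT 0))) -> 0
  row 1 [0001]: (1 AND ((0 IMPLIES NOT 0) AND (0 AND NOT 0))) -> 0
  row 2 [0010]: (0 AND ((0 IMPLIES NOT 0) AND (1 AND NOT 0))) -> 0
  row 3 [0011]: (1 AND ((0 IMPLIES NOT 0) AND (1 AND NOT 0))) -> 1
  row 4 [0100]: (0 AND ((1 IMPLIES NOT 1) AND (0 AND NOT 0))) -> 0
  row 5 [0101]: (1 AND ((1 IMPLIES NOT 1) AND (0 AND NOT 0))) -> 0
  row 6 [0110]: (0 AND ((1 IMPLIES NOT 1) AND (1 AND NOT 0))) -> 0
  row 7 [0111]: (1 AND ((1 IMPLIES NOT 1) AND (1 AND NOT 0))) -> 0
  row 8 [1000]: (0 AND ((0 IMPLIES NOT 0) AND (0 AND NOT 1))) -> 0
  row 9 [1001]: (1 AND ((0 IMPLIES NOT 0) AND (0 AND NOT 1))) -> 0
  row 10 [1010]: (0 AND ((0 IMPLIES NOT 0) AND (1 AND NOT 1))) -> 0
  row 11 [1011]: (1 AND ((0 IMPLIES NOT 0) AND (1 AND NOT 1))) -> 0
  row 12 [1100]: (0 AND ((1 IMPLIES NOT 1) AND (0 AND NOT 1))) -> 0
  row 13 [1101]: (1 AND ((1 IMPLIES NOT 1) AND (0 AND NOT 1))) -> 0
  row 14 [1110]: (0 AND ((1 IMPLIES NOT 1) AND (1 AND NOT 1))) -> 0
  row 15 [1111]: (1 AND ((1 IMPLIES NOT 1) AND (1 AND NOT 1))) -> 0
Full result column, 4 rows per line (P1,P2 fixed per line; P3,P4 runs 00..11 left to right):
  rows 0-3 [P1,P2=00]: 0001  = hex 1
  rows 4-7 [P1,P2=01]: 0000  = hex 0
  rows 8-11 [P1,P2=10]: 0000  = hex 0
  rows 12-15 [P1,P2=11]: 0000  = hex 0
Output column (row 0 .. row 15) = 0001000000000000
Output column grouped in 4s = 0001 0000 0000 0000 = 0x1000
Convert to decimal digit by digit (value = value*16 + digit):
  1 -> 1
  1*16 + 0 = 16
  16*16 + 0 = 256
  256*16 + 0 = 4096
Decimal = 4096

4096


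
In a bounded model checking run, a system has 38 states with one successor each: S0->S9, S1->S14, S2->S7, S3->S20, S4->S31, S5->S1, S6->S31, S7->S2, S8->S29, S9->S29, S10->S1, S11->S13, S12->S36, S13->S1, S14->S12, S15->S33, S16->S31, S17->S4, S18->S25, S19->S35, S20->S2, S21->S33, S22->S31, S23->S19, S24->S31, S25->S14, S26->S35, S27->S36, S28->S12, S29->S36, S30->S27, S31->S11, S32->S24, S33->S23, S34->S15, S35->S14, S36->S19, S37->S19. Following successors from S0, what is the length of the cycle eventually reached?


Trace from S0 until a state repeats:
  S0 -> S9 -> S29 -> S36 -> S19 -> S35 -> S14 -> S12 -> S36
S36 first seen at step 3, revisited at step 8.
Cycle length = 8 - 3 = 5

5


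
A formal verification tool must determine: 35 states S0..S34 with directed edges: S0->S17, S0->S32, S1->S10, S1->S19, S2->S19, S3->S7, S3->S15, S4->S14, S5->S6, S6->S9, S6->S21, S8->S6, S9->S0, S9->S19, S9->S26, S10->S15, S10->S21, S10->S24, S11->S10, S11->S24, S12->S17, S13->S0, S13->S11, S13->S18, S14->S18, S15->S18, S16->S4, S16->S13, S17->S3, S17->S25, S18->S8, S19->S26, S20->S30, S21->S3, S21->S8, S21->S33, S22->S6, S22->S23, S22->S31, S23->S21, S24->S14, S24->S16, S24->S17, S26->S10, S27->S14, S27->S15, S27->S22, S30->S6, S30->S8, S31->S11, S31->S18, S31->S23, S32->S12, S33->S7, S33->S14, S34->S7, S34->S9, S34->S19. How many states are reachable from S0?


BFS from S0:
  layer 0: {S0}
  layer 1: {S17, S32}
  layer 2: {S3, S12, S25}
  layer 3: {S7, S15}
  layer 4: {S18}
  layer 5: {S8}
  layer 6: {S6}
  layer 7: {S9, S21}
  layer 8: {S19, S26, S33}
  layer 9: {S10, S14}
  layer 10: {S24}
  layer 11: {S16}
  layer 12: {S4, S13}
  layer 13: {S11}
Reachable set: {S0, S3, S4, S6, S7, S8, S9, S10, S11, S12, S13, S14, S15, S16, S17, S18, S19, S21, S24, S25, S26, S32, S33}
Count = 23

23


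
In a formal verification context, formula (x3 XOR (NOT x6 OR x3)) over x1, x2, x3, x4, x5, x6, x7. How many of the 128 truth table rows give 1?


Formula: (x3 XOR (NOT x6 OR x3)) over 7 vars (128 rows)
Evaluate each row (x1, x2, x3, x4, x5, x6, x7 as bits, MSB first):
  row 0 [0000000]: (0 XOR (NOT 0 OR 0)) -> 1
  row 1 [0000001]: (0 XOR (NOT 0 OR 0)) -> 1
  row 2 [0000010]: (0 XOR (NOT 1 OR 0)) -> 0
  row 3 [0000011]: (0 XOR (NOT 1 OR 0)) -> 0
  row 4 [0000100]: (0 XOR (NOT 0 OR 0)) -> 1
  (every remaining row is evaluated the same way; all 128 results are listed next)
Full result column, 8 rows per line (x1,x2,x3,x4 fixed per line; x5,x6,x7 runs 000..111 left to right):
  rows 0-7 [x1,x2,x3,x4=0000]: 11001100  (ones: 4)
  rows 8-15 [x1,x2,x3,x4=0001]: 11001100  (ones: 4)
  rows 16-23 [x1,x2,x3,x4=0010]: 00000000  (ones: 0)
  rows 24-31 [x1,x2,x3,x4=0011]: 00000000  (ones: 0)
  rows 32-39 [x1,x2,x3,x4=0100]: 11001100  (ones: 4)
  rows 40-47 [x1,x2,x3,x4=0101]: 11001100  (ones: 4)
  rows 48-55 [x1,x2,x3,x4=0110]: 00000000  (ones: 0)
  rows 56-63 [x1,x2,x3,x4=0111]: 00000000  (ones: 0)
  rows 64-71 [x1,x2,x3,x4=1000]: 11001100  (ones: 4)
  rows 72-79 [x1,x2,x3,x4=1001]: 11001100  (ones: 4)
  rows 80-87 [x1,x2,x3,x4=1010]: 00000000  (ones: 0)
  rows 88-95 [x1,x2,x3,x4=1011]: 00000000  (ones: 0)
  rows 96-103 [x1,x2,x3,x4=1100]: 11001100  (ones: 4)
  rows 104-111 [x1,x2,x3,x4=1101]: 11001100  (ones: 4)
  rows 112-119 [x1,x2,x3,x4=1110]: 00000000  (ones: 0)
  rows 120-127 [x1,x2,x3,x4=1111]: 00000000  (ones: 0)
Count of 1-rows = 4+4+0+0+4+4+0+0+4+4+0+0+4+4+0+0 = 32

32


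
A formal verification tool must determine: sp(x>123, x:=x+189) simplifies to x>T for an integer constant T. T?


Formula: sp(P, x:=E) = exists old_x. (x = E[old_x/x]) AND P[old_x/x] (old_x is the value of x before the assignment; eliminate old_x by solving x = E[old_x/x] for old_x)
Step 1: Precondition P: x>123, i.e. old_x > 123
Step 2: Assignment gives x = old_x + 189, so old_x = x - 189
Step 3: Substitute into P: x - 189 > 123
Step 4: Simplify: x > 123+189 = 312

312


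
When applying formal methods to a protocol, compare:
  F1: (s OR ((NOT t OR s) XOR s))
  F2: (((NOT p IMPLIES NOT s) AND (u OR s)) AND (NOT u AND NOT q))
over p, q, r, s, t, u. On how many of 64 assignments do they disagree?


F1 = (s OR ((NOT t OR s) XOR s))
F2 = (((NOT p IMPLIES NOT s) AND (u OR s)) AND (NOT u AND NOT q))
Evaluate both on each of 64 rows (bits = p,q,r,s,t,u):
  row 0 [000000]: F1=1 F2=0 (differ) -> 1
  row 1 [000001]: F1=1 F2=0 (differ) -> 1
  row 2 [000010]: F1=0 F2=0 -> 0
  row 3 [000011]: F1=0 F2=0 -> 0
  row 4 [000100]: F1=1 F2=0 (differ) -> 1
  (every remaining row is evaluated the same way; all 64 results are listed next)
Full result column, 8 rows per line (p,q,r fixed per line; s,t,u runs 000..111 left to right):
  rows 0-7 [p,q,r=000]: 11001111  (ones: 6)
  rows 8-15 [p,q,r=001]: 11001111  (ones: 6)
  rows 16-23 [p,q,r=010]: 11001111  (ones: 6)
  rows 24-31 [p,q,r=011]: 11001111  (ones: 6)
  rows 32-39 [p,q,r=100]: 11000101  (ones: 4)
  rows 40-47 [p,q,r=101]: 11000101  (ones: 4)
  rows 48-55 [p,q,r=110]: 11001111  (ones: 6)
  rows 56-63 [p,q,r=111]: 11001111  (ones: 6)
Disagreements = 6+6+6+6+4+4+6+6 = 44

44


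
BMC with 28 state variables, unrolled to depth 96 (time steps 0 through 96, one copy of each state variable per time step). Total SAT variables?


BMC unrolls to depth k, creating one copy of each state var for steps 0..k.
Step count = 96 + 1 = 97 (steps 0 through 96)
Vars per step = 28
Total = 28 * 97 = 2716

2716


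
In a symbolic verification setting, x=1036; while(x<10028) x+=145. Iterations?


Step 1: x goes from 1036 toward 10028 by 145; the body runs while x<10028, so iterations = ceil((bound-start)/step)
Step 2: Distance=8992
Step 3: ceil(8992/145)=63

63


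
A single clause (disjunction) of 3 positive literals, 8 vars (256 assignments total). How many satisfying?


Step 1: Total=2^8=256
Step 2: Unsat when all 3 false: 2^5=32
Step 3: Sat=256-32=224

224


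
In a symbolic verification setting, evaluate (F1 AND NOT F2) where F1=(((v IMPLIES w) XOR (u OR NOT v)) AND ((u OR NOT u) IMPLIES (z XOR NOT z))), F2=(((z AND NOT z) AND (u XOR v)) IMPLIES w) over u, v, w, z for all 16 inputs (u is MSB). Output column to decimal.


F1 = (((v IMPLIES w) XOR (u OR NOT v)) AND ((u OR NOT u) IMPLIES (z XOR NOT z)))
F2 = (((z AND NOT z) AND (u XOR v)) IMPLIES w)
Counterexample to F1=>F2 is where F1=1 and F2=0.
Evaluate each row (bits = u,v,w,z, MSB first):
  row 0 [0000]: F1=0 F2=1 -> F1&~F2 -> 0
  row 1 [0001]: F1=0 F2=1 -> F1&~F2 -> 0
  row 2 [0010]: F1=0 F2=1 -> F1&~F2 -> 0
  row 3 [0011]: F1=0 F2=1 -> F1&~F2 -> 0
  row 4 [0100]: F1=0 F2=1 -> F1&~F2 -> 0
  row 5 [0101]: F1=0 F2=1 -> F1&~F2 -> 0
  row 6 [0110]: F1=1 F2=1 -> F1&~F2 -> 0
  row 7 [0111]: F1=1 F2=1 -> F1&~F2 -> 0
  row 8 [1000]: F1=0 F2=1 -> F1&~F2 -> 0
  row 9 [1001]: F1=0 F2=1 -> F1&~F2 -> 0
  row 10 [1010]: F1=0 F2=1 -> F1&~F2 -> 0
  row 11 [1011]: F1=0 F2=1 -> F1&~F2 -> 0
  row 12 [1100]: F1=1 F2=1 -> F1&~F2 -> 0
  row 13 [1101]: F1=1 F2=1 -> F1&~F2 -> 0
  row 14 [1110]: F1=0 F2=1 -> F1&~F2 -> 0
  row 15 [1111]: F1=0 F2=1 -> F1&~F2 -> 0
Full result column, 4 rows per line (u,v fixed per line; w,z runs 00..11 left to right):
  rows 0-3 [u,v=00]: 0000  = hex 0
  rows 4-7 [u,v=01]: 0000  = hex 0
  rows 8-11 [u,v=10]: 0000  = hex 0
  rows 12-15 [u,v=11]: 0000  = hex 0
Counterexample vector (row 0 .. row 15) = 0000000000000000
Output column grouped in 4s = 0000 0000 0000 0000 = 0x0000
Convert to decimal digit by digit (value = value*16 + digit):
  0 -> 0
  0*16 + 0 = 0
  0*16 + 0 = 0
  0*16 + 0 = 0
Decimal = 0

0


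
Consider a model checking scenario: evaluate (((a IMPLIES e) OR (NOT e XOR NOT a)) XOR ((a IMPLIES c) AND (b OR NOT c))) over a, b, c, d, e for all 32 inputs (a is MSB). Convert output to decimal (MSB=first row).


Formula: (((a IMPLIES e) OR (NOT e XOR NOT a)) XOR ((a IMPLIES c) AND (b OR NOT c))) over a, b, c, d, e (32 rows)
Evaluate each row (bits = a,b,c,d,e, MSB first):
  row 0 [00000]: (((0 IMPLIES 0) OR (NOT 0 XOR NOT 0)) XOR ((0 IMPLIES 0) AND (0 OR NOT 0))) -> 0
  row 1 [00001]: (((0 IMPLIES 1) OR (NOT 1 XOR NOT 0)) XOR ((0 IMPLIES 0) AND (0 OR NOT 0))) -> 0
  row 2 [00010]: (((0 IMPLIES 0) OR (NOT 0 XOR NOT 0)) XOR ((0 IMPLIES 0) AND (0 OR NOT 0))) -> 0
  row 3 [00011]: (((0 IMPLIES 1) OR (NOT 1 XOR NOT 0)) XOR ((0 IMPLIES 0) AND (0 OR NOT 0))) -> 0
  row 4 [00100]: (((0 IMPLIES 0) OR (NOT 0 XOR NOT 0)) XOR ((0 IMPLIES 1) AND (0 OR NOT 1))) -> 1
  row 5 [00101]: (((0 IMPLIES 1) OR (NOT 1 XOR NOT 0)) XOR ((0 IMPLIES 1) AND (0 OR NOT 1))) -> 1
  row 6 [00110]: (((0 IMPLIES 0) OR (NOT 0 XOR NOT 0)) XOR ((0 IMPLIES 1) AND (0 OR NOT 1))) -> 1
  row 7 [00111]: (((0 IMPLIES 1) OR (NOT 1 XOR NOT 0)) XOR ((0 IMPLIES 1) AND (0 OR NOT 1))) -> 1
  row 8 [01000]: (((0 IMPLIES 0) OR (NOT 0 XOR NOT 0)) XOR ((0 IMPLIES 0) AND (1 OR NOT 0))) -> 0
  row 9 [01001]: (((0 IMPLIES 1) OR (NOT 1 XOR NOT 0)) XOR ((0 IMPLIES 0) AND (1 OR NOT 0))) -> 0
  row 10 [01010]: (((0 IMPLIES 0) OR (NOT 0 XOR NOT 0)) XOR ((0 IMPLIES 0) AND (1 OR NOT 0))) -> 0
  row 11 [01011]: (((0 IMPLIES 1) OR (NOT 1 XOR NOT 0)) XOR ((0 IMPLIES 0) AND (1 OR NOT 0))) -> 0
  row 12 [01100]: (((0 IMPLIES 0) OR (NOT 0 XOR NOT 0)) XOR ((0 IMPLIES 1) AND (1 OR NOT 1))) -> 0
  row 13 [01101]: (((0 IMPLIES 1) OR (NOT 1 XOR NOT 0)) XOR ((0 IMPLIES 1) AND (1 OR NOT 1))) -> 0
  row 14 [01110]: (((0 IMPLIES 0) OR (NOT 0 XOR NOT 0)) XOR ((0 IMPLIES 1) AND (1 OR NOT 1))) -> 0
  row 15 [01111]: (((0 IMPLIES 1) OR (NOT 1 XOR NOT 0)) XOR ((0 IMPLIES 1) AND (1 OR NOT 1))) -> 0
  row 16 [10000]: (((1 IMPLIES 0) OR (NOT 0 XOR NOT 1)) XOR ((1 IMPLIES 0) AND (0 OR NOT 0))) -> 1
  row 17 [10001]: (((1 IMPLIES 1) OR (NOT 1 XOR NOT 1)) XOR ((1 IMPLIES 0) AND (0 OR NOT 0))) -> 1
  row 18 [10010]: (((1 IMPLIES 0) OR (NOT 0 XOR NOT 1)) XOR ((1 IMPLIES 0) AND (0 OR NOT 0))) -> 1
  row 19 [10011]: (((1 IMPLIES 1) OR (NOT 1 XOR NOT 1)) XOR ((1 IMPLIES 0) AND (0 OR NOT 0))) -> 1
  row 20 [10100]: (((1 IMPLIES 0) OR (NOT 0 XOR NOT 1)) XOR ((1 IMPLIES 1) AND (0 OR NOT 1))) -> 1
  row 21 [10101]: (((1 IMPLIES 1) OR (NOT 1 XOR NOT 1)) XOR ((1 IMPLIES 1) AND (0 OR NOT 1))) -> 1
  row 22 [10110]: (((1 IMPLIES 0) OR (NOT 0 XOR NOT 1)) XOR ((1 IMPLIES 1) AND (0 OR NOT 1))) -> 1
  row 23 [10111]: (((1 IMPLIES 1) OR (NOT 1 XOR NOT 1)) XOR ((1 IMPLIES 1) AND (0 OR NOT 1))) -> 1
  row 24 [11000]: (((1 IMPLIES 0) OR (NOT 0 XOR NOT 1)) XOR ((1 IMPLIES 0) AND (1 OR NOT 0))) -> 1
  row 25 [11001]: (((1 IMPLIES 1) OR (NOT 1 XOR NOT 1)) XOR ((1 IMPLIES 0) AND (1 OR NOT 0))) -> 1
  row 26 [11010]: (((1 IMPLIES 0) OR (NOT 0 XOR NOT 1)) XOR ((1 IMPLIES 0) AND (1 OR NOT 0))) -> 1
  row 27 [11011]: (((1 IMPLIES 1) OR (NOT 1 XOR NOT 1)) XOR ((1 IMPLIES 0) AND (1 OR NOT 0))) -> 1
  row 28 [11100]: (((1 IMPLIES 0) OR (NOT 0 XOR NOT 1)) XOR ((1 IMPLIES 1) AND (1 OR NOT 1))) -> 0
  row 29 [11101]: (((1 IMPLIES 1) OR (NOT 1 XOR NOT 1)) XOR ((1 IMPLIES 1) AND (1 OR NOT 1))) -> 0
  row 30 [11110]: (((1 IMPLIES 0) OR (NOT 0 XOR NOT 1)) XOR ((1 IMPLIES 1) AND (1 OR NOT 1))) -> 0
  row 31 [11111]: (((1 IMPLIES 1) OR (NOT 1 XOR NOT 1)) XOR ((1 IMPLIES 1) AND (1 OR NOT 1))) -> 0
Full result column, 4 rows per line (a,b,c fixed per line; d,e runs 00..11 left to right):
  rows 0-3 [a,b,c=000]: 0000  = hex 0
  rows 4-7 [a,b,c=001]: 1111  = hex F
  rows 8-11 [a,b,c=010]: 0000  = hex 0
  rows 12-15 [a,b,c=011]: 0000  = hex 0
  rows 16-19 [a,b,c=100]: 1111  = hex F
  rows 20-23 [a,b,c=101]: 1111  = hex F
  rows 24-27 [a,b,c=110]: 1111  = hex F
  rows 28-31 [a,b,c=111]: 0000  = hex 0
Output column (row 0 .. row 31) = 00001111000000001111111111110000
Output column grouped in 4s = 0000 1111 0000 0000 1111 1111 1111 0000 = 0x0F00FFF0
Convert to decimal digit by digit (value = value*16 + digit):
  0 -> 0
  0*16 + 15 (F) = 15
  15*16 + 0 = 240
  240*16 + 0 = 3840
  3840*16 + 15 (F) = 61455
  61455*16 + 15 (F) = 983295
  983295*16 + 15 (F) = 15732735
  15732735*16 + 0 = 251723760
Decimal = 251723760

251723760


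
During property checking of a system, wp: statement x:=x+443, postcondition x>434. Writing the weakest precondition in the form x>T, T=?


Formula: wp(x:=E, P) = P[E/x] (substitute E for x in postcondition)
Step 1: Postcondition: x>434
Step 2: Substitute x+443 for x: x+443>434
Step 3: Solve for x: x > 434-443 = -9

-9


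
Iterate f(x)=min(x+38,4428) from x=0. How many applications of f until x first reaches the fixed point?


Step 1: x=0, cap=4428, increment=38
Step 2: x grows by 38 each step until capped at 4428; fixed point is x=4428
Step 3: iterations = ceil(4428/38) = 117

117


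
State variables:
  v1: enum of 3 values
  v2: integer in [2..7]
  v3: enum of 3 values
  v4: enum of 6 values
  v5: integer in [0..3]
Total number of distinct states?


State space = product of domain sizes of all variables.
Domain sizes:
  v1 (enum of 3 values): 3
  v2 (integer in [2..7]): 6
  v3 (enum of 3 values): 3
  v4 (enum of 6 values): 6
  v5 (integer in [0..3]): 4
Product = 3 * 6 * 3 * 6 * 4 = 1296

1296


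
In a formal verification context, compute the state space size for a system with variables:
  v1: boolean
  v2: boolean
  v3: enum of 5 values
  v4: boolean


State space = product of domain sizes of all variables.
Domain sizes:
  v1 (boolean): 2
  v2 (boolean): 2
  v3 (enum of 5 values): 5
  v4 (boolean): 2
Product = 2 * 2 * 5 * 2 = 40

40


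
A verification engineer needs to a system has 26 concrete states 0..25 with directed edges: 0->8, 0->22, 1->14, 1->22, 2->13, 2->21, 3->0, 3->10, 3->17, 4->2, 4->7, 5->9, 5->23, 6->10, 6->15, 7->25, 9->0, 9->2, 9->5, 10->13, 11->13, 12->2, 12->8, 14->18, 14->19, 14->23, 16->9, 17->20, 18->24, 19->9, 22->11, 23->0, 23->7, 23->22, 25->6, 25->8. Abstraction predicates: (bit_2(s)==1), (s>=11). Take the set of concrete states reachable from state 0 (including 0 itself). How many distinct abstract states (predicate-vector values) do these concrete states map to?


BFS from 0:
Concrete reachable: {0, 8, 11, 13, 22}
Abstract via predicates (bit_2(s)==1), (s>=11):
  (0,0) <- {0, 8}
  (0,1) <- {11}
  (1,1) <- {13, 22}
Distinct abstract states = 3

3


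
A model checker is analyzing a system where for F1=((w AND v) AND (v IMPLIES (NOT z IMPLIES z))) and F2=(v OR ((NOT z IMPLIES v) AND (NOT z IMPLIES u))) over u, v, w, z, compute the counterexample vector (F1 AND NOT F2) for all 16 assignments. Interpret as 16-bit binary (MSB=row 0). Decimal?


F1 = ((w AND v) AND (v IMPLIES (NOT z IMPLIES z)))
F2 = (v OR ((NOT z IMPLIES v) AND (NOT z IMPLIES u)))
Counterexample to F1=>F2 is where F1=1 and F2=0.
Evaluate each row (bits = u,v,w,z, MSB first):
  row 0 [0000]: F1=0 F2=0 -> F1&~F2 -> 0
  row 1 [0001]: F1=0 F2=1 -> F1&~F2 -> 0
  row 2 [0010]: F1=0 F2=0 -> F1&~F2 -> 0
  row 3 [0011]: F1=0 F2=1 -> F1&~F2 -> 0
  row 4 [0100]: F1=0 F2=1 -> F1&~F2 -> 0
  row 5 [0101]: F1=0 F2=1 -> F1&~F2 -> 0
  row 6 [0110]: F1=0 F2=1 -> F1&~F2 -> 0
  row 7 [0111]: F1=1 F2=1 -> F1&~F2 -> 0
  row 8 [1000]: F1=0 F2=0 -> F1&~F2 -> 0
  row 9 [1001]: F1=0 F2=1 -> F1&~F2 -> 0
  row 10 [1010]: F1=0 F2=0 -> F1&~F2 -> 0
  row 11 [1011]: F1=0 F2=1 -> F1&~F2 -> 0
  row 12 [1100]: F1=0 F2=1 -> F1&~F2 -> 0
  row 13 [1101]: F1=0 F2=1 -> F1&~F2 -> 0
  row 14 [1110]: F1=0 F2=1 -> F1&~F2 -> 0
  row 15 [1111]: F1=1 F2=1 -> F1&~F2 -> 0
Full result column, 4 rows per line (u,v fixed per line; w,z runs 00..11 left to right):
  rows 0-3 [u,v=00]: 0000  = hex 0
  rows 4-7 [u,v=01]: 0000  = hex 0
  rows 8-11 [u,v=10]: 0000  = hex 0
  rows 12-15 [u,v=11]: 0000  = hex 0
Counterexample vector (row 0 .. row 15) = 0000000000000000
Output column grouped in 4s = 0000 0000 0000 0000 = 0x0000
Convert to decimal digit by digit (value = value*16 + digit):
  0 -> 0
  0*16 + 0 = 0
  0*16 + 0 = 0
  0*16 + 0 = 0
Decimal = 0

0


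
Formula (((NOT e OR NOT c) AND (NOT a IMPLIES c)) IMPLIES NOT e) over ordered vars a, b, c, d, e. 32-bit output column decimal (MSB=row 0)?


Formula: (((NOT e OR NOT c) AND (NOT a IMPLIES c)) IMPLIES NOT e) over a, b, c, d, e (32 rows)
Evaluate each row (bits = a,b,c,d,e, MSB first):
  row 0 [00000]: (((NOT 0 OR NOT 0) AND (NOT 0 IMPLIES 0)) IMPLIES NOT 0) -> 1
  row 1 [00001]: (((NOT 1 OR NOT 0) AND (NOT 0 IMPLIES 0)) IMPLIES NOT 1) -> 1
  row 2 [00010]: (((NOT 0 OR NOT 0) AND (NOT 0 IMPLIES 0)) IMPLIES NOT 0) -> 1
  row 3 [00011]: (((NOT 1 OR NOT 0) AND (NOT 0 IMPLIES 0)) IMPLIES NOT 1) -> 1
  row 4 [00100]: (((NOT 0 OR NOT 1) AND (NOT 0 IMPLIES 1)) IMPLIES NOT 0) -> 1
  row 5 [00101]: (((NOT 1 OR NOT 1) AND (NOT 0 IMPLIES 1)) IMPLIES NOT 1) -> 1
  row 6 [00110]: (((NOT 0 OR NOT 1) AND (NOT 0 IMPLIES 1)) IMPLIES NOT 0) -> 1
  row 7 [00111]: (((NOT 1 OR NOT 1) AND (NOT 0 IMPLIES 1)) IMPLIES NOT 1) -> 1
  row 8 [01000]: (((NOT 0 OR NOT 0) AND (NOT 0 IMPLIES 0)) IMPLIES NOT 0) -> 1
  row 9 [01001]: (((NOT 1 OR NOT 0) AND (NOT 0 IMPLIES 0)) IMPLIES NOT 1) -> 1
  row 10 [01010]: (((NOT 0 OR NOT 0) AND (NOT 0 IMPLIES 0)) IMPLIES NOT 0) -> 1
  row 11 [01011]: (((NOT 1 OR NOT 0) AND (NOT 0 IMPLIES 0)) IMPLIES NOT 1) -> 1
  row 12 [01100]: (((NOT 0 OR NOT 1) AND (NOT 0 IMPLIES 1)) IMPLIES NOT 0) -> 1
  row 13 [01101]: (((NOT 1 OR NOT 1) AND (NOT 0 IMPLIES 1)) IMPLIES NOT 1) -> 1
  row 14 [01110]: (((NOT 0 OR NOT 1) AND (NOT 0 IMPLIES 1)) IMPLIES NOT 0) -> 1
  row 15 [01111]: (((NOT 1 OR NOT 1) AND (NOT 0 IMPLIES 1)) IMPLIES NOT 1) -> 1
  row 16 [10000]: (((NOT 0 OR NOT 0) AND (NOT 1 IMPLIES 0)) IMPLIES NOT 0) -> 1
  row 17 [10001]: (((NOT 1 OR NOT 0) AND (NOT 1 IMPLIES 0)) IMPLIES NOT 1) -> 0
  row 18 [10010]: (((NOT 0 OR NOT 0) AND (NOT 1 IMPLIES 0)) IMPLIES NOT 0) -> 1
  row 19 [10011]: (((NOT 1 OR NOT 0) AND (NOT 1 IMPLIES 0)) IMPLIES NOT 1) -> 0
  row 20 [10100]: (((NOT 0 OR NOT 1) AND (NOT 1 IMPLIES 1)) IMPLIES NOT 0) -> 1
  row 21 [10101]: (((NOT 1 OR NOT 1) AND (NOT 1 IMPLIES 1)) IMPLIES NOT 1) -> 1
  row 22 [10110]: (((NOT 0 OR NOT 1) AND (NOT 1 IMPLIES 1)) IMPLIES NOT 0) -> 1
  row 23 [10111]: (((NOT 1 OR NOT 1) AND (NOT 1 IMPLIES 1)) IMPLIES NOT 1) -> 1
  row 24 [11000]: (((NOT 0 OR NOT 0) AND (NOT 1 IMPLIES 0)) IMPLIES NOT 0) -> 1
  row 25 [11001]: (((NOT 1 OR NOT 0) AND (NOT 1 IMPLIES 0)) IMPLIES NOT 1) -> 0
  row 26 [11010]: (((NOT 0 OR NOT 0) AND (NOT 1 IMPLIES 0)) IMPLIES NOT 0) -> 1
  row 27 [11011]: (((NOT 1 OR NOT 0) AND (NOT 1 IMPLIES 0)) IMPLIES NOT 1) -> 0
  row 28 [11100]: (((NOT 0 OR NOT 1) AND (NOT 1 IMPLIES 1)) IMPLIES NOT 0) -> 1
  row 29 [11101]: (((NOT 1 OR NOT 1) AND (NOT 1 IMPLIES 1)) IMPLIES NOT 1) -> 1
  row 30 [11110]: (((NOT 0 OR NOT 1) AND (NOT 1 IMPLIES 1)) IMPLIES NOT 0) -> 1
  row 31 [11111]: (((NOT 1 OR NOT 1) AND (NOT 1 IMPLIES 1)) IMPLIES NOT 1) -> 1
Full result column, 4 rows per line (a,b,c fixed per line; d,e runs 00..11 left to right):
  rows 0-3 [a,b,c=000]: 1111  = hex F
  rows 4-7 [a,b,c=001]: 1111  = hex F
  rows 8-11 [a,b,c=010]: 1111  = hex F
  rows 12-15 [a,b,c=011]: 1111  = hex F
  rows 16-19 [a,b,c=100]: 1010  = hex A
  rows 20-23 [a,b,c=101]: 1111  = hex F
  rows 24-27 [a,b,c=110]: 1010  = hex A
  rows 28-31 [a,b,c=111]: 1111  = hex F
Output column (row 0 .. row 31) = 11111111111111111010111110101111
Output column grouped in 4s = 1111 1111 1111 1111 1010 1111 1010 1111 = 0xFFFFAFAF
Convert to decimal digit by digit (value = value*16 + digit):
  F -> 15
  15*16 + 15 (F) = 255
  255*16 + 15 (F) = 4095
  4095*16 + 15 (F) = 65535
  65535*16 + 10 (A) = 1048570
  1048570*16 + 15 (F) = 16777135
  16777135*16 + 10 (A) = 268434170
  268434170*16 + 15 (F) = 4294946735
Decimal = 4294946735

4294946735


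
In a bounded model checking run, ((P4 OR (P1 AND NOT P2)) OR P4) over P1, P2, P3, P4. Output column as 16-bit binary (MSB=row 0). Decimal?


Formula: ((P4 OR (P1 AND NOT P2)) OR P4) over P1, P2, P3, P4 (16 rows)
Evaluate each row (bits = P1,P2,P3,P4, MSB first):
  row 0 [0000]: ((0 OR (0 AND NOT 0)) OR 0) -> 0
  row 1 [0001]: ((1 OR (0 AND NOT 0)) OR 1) -> 1
  row 2 [0010]: ((0 OR (0 AND NOT 0)) OR 0) -> 0
  row 3 [0011]: ((1 OR (0 AND NOT 0)) OR 1) -> 1
  row 4 [0100]: ((0 OR (0 AND NOT 1)) OR 0) -> 0
  row 5 [0101]: ((1 OR (0 AND NOT 1)) OR 1) -> 1
  row 6 [0110]: ((0 OR (0 AND NOT 1)) OR 0) -> 0
  row 7 [0111]: ((1 OR (0 AND NOT 1)) OR 1) -> 1
  row 8 [1000]: ((0 OR (1 AND NOT 0)) OR 0) -> 1
  row 9 [1001]: ((1 OR (1 AND NOT 0)) OR 1) -> 1
  row 10 [1010]: ((0 OR (1 AND NOT 0)) OR 0) -> 1
  row 11 [1011]: ((1 OR (1 AND NOT 0)) OR 1) -> 1
  row 12 [1100]: ((0 OR (1 AND NOT 1)) OR 0) -> 0
  row 13 [1101]: ((1 OR (1 AND NOT 1)) OR 1) -> 1
  row 14 [1110]: ((0 OR (1 AND NOT 1)) OR 0) -> 0
  row 15 [1111]: ((1 OR (1 AND NOT 1)) OR 1) -> 1
Full result column, 4 rows per line (P1,P2 fixed per line; P3,P4 runs 00..11 left to right):
  rows 0-3 [P1,P2=00]: 0101  = hex 5
  rows 4-7 [P1,P2=01]: 0101  = hex 5
  rows 8-11 [P1,P2=10]: 1111  = hex F
  rows 12-15 [P1,P2=11]: 0101  = hex 5
Output column (row 0 .. row 15) = 0101010111110101
Output column grouped in 4s = 0101 0101 1111 0101 = 0x55F5
Convert to decimal digit by digit (value = value*16 + digit):
  5 -> 5
  5*16 + 5 = 85
  85*16 + 15 (F) = 1375
  1375*16 + 5 = 22005
Decimal = 22005

22005


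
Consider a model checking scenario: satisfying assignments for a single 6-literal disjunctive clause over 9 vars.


Step 1: Total=2^9=512
Step 2: Unsat when all 6 false: 2^3=8
Step 3: Sat=512-8=504

504


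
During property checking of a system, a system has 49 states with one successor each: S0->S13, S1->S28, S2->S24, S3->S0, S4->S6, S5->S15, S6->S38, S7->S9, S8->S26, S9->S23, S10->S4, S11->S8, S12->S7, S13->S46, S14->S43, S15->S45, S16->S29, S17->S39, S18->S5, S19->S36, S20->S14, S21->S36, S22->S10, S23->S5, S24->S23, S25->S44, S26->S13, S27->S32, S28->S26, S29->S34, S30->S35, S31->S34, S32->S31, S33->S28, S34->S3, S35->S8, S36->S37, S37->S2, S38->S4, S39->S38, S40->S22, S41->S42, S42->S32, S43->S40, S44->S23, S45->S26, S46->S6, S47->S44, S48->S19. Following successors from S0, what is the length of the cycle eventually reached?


Trace from S0 until a state repeats:
  S0 -> S13 -> S46 -> S6 -> S38 -> S4 -> S6
S6 first seen at step 3, revisited at step 6.
Cycle length = 6 - 3 = 3

3


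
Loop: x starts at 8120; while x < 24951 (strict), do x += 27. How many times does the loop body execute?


Step 1: x goes from 8120 toward 24951 by 27; the body runs while x<24951, so iterations = ceil((bound-start)/step)
Step 2: Distance=16831
Step 3: ceil(16831/27)=624

624


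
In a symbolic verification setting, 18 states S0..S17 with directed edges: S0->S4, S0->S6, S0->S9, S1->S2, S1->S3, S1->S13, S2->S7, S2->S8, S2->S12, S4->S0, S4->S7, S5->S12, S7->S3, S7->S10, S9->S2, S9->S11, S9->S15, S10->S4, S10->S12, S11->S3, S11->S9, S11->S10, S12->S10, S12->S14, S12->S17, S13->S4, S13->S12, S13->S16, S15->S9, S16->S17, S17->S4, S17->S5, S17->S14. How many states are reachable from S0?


BFS from S0:
  layer 0: {S0}
  layer 1: {S4, S6, S9}
  layer 2: {S2, S7, S11, S15}
  layer 3: {S3, S8, S10, S12}
  layer 4: {S14, S17}
  layer 5: {S5}
Reachable set: {S0, S2, S3, S4, S5, S6, S7, S8, S9, S10, S11, S12, S14, S15, S17}
Count = 15

15


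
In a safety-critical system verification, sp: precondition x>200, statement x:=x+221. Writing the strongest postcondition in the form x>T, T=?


Formula: sp(P, x:=E) = exists old_x. (x = E[old_x/x]) AND P[old_x/x] (old_x is the value of x before the assignment; eliminate old_x by solving x = E[old_x/x] for old_x)
Step 1: Precondition P: x>200, i.e. old_x > 200
Step 2: Assignment gives x = old_x + 221, so old_x = x - 221
Step 3: Substitute into P: x - 221 > 200
Step 4: Simplify: x > 200+221 = 421

421


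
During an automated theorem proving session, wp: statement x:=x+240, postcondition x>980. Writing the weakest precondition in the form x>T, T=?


Formula: wp(x:=E, P) = P[E/x] (substitute E for x in postcondition)
Step 1: Postcondition: x>980
Step 2: Substitute x+240 for x: x+240>980
Step 3: Solve for x: x > 980-240 = 740

740


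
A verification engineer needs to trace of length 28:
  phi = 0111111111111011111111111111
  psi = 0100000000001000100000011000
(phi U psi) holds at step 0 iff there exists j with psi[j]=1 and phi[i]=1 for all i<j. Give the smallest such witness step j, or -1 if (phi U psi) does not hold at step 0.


(phi U psi) at 0: need smallest j with psi[j]=1 and phi[i]=1 for all i in [0,j).
Scan from step 0:
  step 0: phi=0 -> phi-prefix broken from here
  step 1: psi=1 but phi already failed -> not a witness
  step 12: psi=1 but phi already failed -> not a witness
  step 16: psi=1 but phi already failed -> not a witness
  step 23: psi=1 but phi already failed -> not a witness
  step 24: psi=1 but phi already failed -> not a witness
  end of trace: no witness -> -1
Witness step = -1

-1


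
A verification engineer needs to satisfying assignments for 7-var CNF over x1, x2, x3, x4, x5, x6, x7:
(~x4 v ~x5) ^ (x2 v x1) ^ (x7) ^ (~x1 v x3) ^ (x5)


CNF with 5 clauses over 7 vars (128 assignments).
An assignment satisfies CNF iff every clause has >=1 true literal.
Check each row (bits = x1,x2,x3,x4,x5,x6,x7; clause T/F shown):
  row 0 [0000000]: clauses=TFFTF -> 0
  row 1 [0000001]: clauses=TFTTF -> 0
  row 2 [0000010]: clauses=TFFTF -> 0
  row 3 [0000011]: clauses=TFTTF -> 0
  row 4 [0000100]: clauses=TFFTT -> 0
  (every remaining row is evaluated the same way; all 128 results are listed next)
Full result column, 8 rows per line (x1,x2,x3,x4 fixed per line; x5,x6,x7 runs 000..111 left to right):
  rows 0-7 [x1,x2,x3,x4=0000]: 00000000  (ones: 0)
  rows 8-15 [x1,x2,x3,x4=0001]: 00000000  (ones: 0)
  rows 16-23 [x1,x2,x3,x4=0010]: 00000000  (ones: 0)
  rows 24-31 [x1,x2,x3,x4=0011]: 00000000  (ones: 0)
  rows 32-39 [x1,x2,x3,x4=0100]: 00000101  (ones: 2)
  rows 40-47 [x1,x2,x3,x4=0101]: 00000000  (ones: 0)
  rows 48-55 [x1,x2,x3,x4=0110]: 00000101  (ones: 2)
  rows 56-63 [x1,x2,x3,x4=0111]: 00000000  (ones: 0)
  rows 64-71 [x1,x2,x3,x4=1000]: 00000000  (ones: 0)
  rows 72-79 [x1,x2,x3,x4=1001]: 00000000  (ones: 0)
  rows 80-87 [x1,x2,x3,x4=1010]: 00000101  (ones: 2)
  rows 88-95 [x1,x2,x3,x4=1011]: 00000000  (ones: 0)
  rows 96-103 [x1,x2,x3,x4=1100]: 00000000  (ones: 0)
  rows 104-111 [x1,x2,x3,x4=1101]: 00000000  (ones: 0)
  rows 112-119 [x1,x2,x3,x4=1110]: 00000101  (ones: 2)
  rows 120-127 [x1,x2,x3,x4=1111]: 00000000  (ones: 0)
Satisfying assignments = 0+0+0+0+2+0+2+0+0+0+2+0+0+0+2+0 = 8

8


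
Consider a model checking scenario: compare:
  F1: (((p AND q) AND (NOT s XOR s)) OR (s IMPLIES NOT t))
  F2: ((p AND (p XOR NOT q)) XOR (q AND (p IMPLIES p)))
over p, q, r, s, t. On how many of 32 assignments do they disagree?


F1 = (((p AND q) AND (NOT s XOR s)) OR (s IMPLIES NOT t))
F2 = ((p AND (p XOR NOT q)) XOR (q AND (p IMPLIES p)))
Evaluate both on each of 32 rows (bits = p,q,r,s,t):
  row 0 [00000]: F1=1 F2=0 (differ) -> 1
  row 1 [00001]: F1=1 F2=0 (differ) -> 1
  row 2 [00010]: F1=1 F2=0 (differ) -> 1
  row 3 [00011]: F1=0 F2=0 -> 0
  row 4 [00100]: F1=1 F2=0 (differ) -> 1
  row 5 [00101]: F1=1 F2=0 (differ) -> 1
  row 6 [00110]: F1=1 F2=0 (differ) -> 1
  row 7 [00111]: F1=0 F2=0 -> 0
  row 8 [01000]: F1=1 F2=1 -> 0
  row 9 [01001]: F1=1 F2=1 -> 0
  row 10 [01010]: F1=1 F2=1 -> 0
  row 11 [01011]: F1=0 F2=1 (differ) -> 1
  row 12 [01100]: F1=1 F2=1 -> 0
  row 13 [01101]: F1=1 F2=1 -> 0
  row 14 [01110]: F1=1 F2=1 -> 0
  row 15 [01111]: F1=0 F2=1 (differ) -> 1
  row 16 [10000]: F1=1 F2=0 (differ) -> 1
  row 17 [10001]: F1=1 F2=0 (differ) -> 1
  row 18 [10010]: F1=1 F2=0 (differ) -> 1
  row 19 [10011]: F1=0 F2=0 -> 0
  row 20 [10100]: F1=1 F2=0 (differ) -> 1
  row 21 [10101]: F1=1 F2=0 (differ) -> 1
  row 22 [10110]: F1=1 F2=0 (differ) -> 1
  row 23 [10111]: F1=0 F2=0 -> 0
  row 24 [11000]: F1=1 F2=0 (differ) -> 1
  row 25 [11001]: F1=1 F2=0 (differ) -> 1
  row 26 [11010]: F1=1 F2=0 (differ) -> 1
  row 27 [11011]: F1=1 F2=0 (differ) -> 1
  row 28 [11100]: F1=1 F2=0 (differ) -> 1
  row 29 [11101]: F1=1 F2=0 (differ) -> 1
  row 30 [11110]: F1=1 F2=0 (differ) -> 1
  row 31 [11111]: F1=1 F2=0 (differ) -> 1
Full result column, 8 rows per line (p,q fixed per line; r,s,t runs 000..111 left to right):
  rows 0-7 [p,q=00]: 11101110  (ones: 6)
  rows 8-15 [p,q=01]: 00010001  (ones: 2)
  rows 16-23 [p,q=10]: 11101110  (ones: 6)
  rows 24-31 [p,q=11]: 11111111  (ones: 8)
Disagreements = 6+2+6+8 = 22

22


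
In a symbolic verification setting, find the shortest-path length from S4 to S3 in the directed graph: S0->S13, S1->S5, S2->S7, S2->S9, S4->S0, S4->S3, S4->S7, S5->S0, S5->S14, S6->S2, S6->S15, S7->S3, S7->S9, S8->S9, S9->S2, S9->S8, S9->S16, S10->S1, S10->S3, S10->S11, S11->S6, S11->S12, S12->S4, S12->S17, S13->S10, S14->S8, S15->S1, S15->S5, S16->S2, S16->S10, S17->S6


BFS layer-by-layer from S4:
  dist 0: {S4}
  dist 1: {S0, S3, S7}
  -> S3 reached at distance 1
Shortest path length = 1

1


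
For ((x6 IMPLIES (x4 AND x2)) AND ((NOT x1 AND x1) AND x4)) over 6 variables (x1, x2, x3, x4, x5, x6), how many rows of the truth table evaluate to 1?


Formula: ((x6 IMPLIES (x4 AND x2)) AND ((NOT x1 AND x1) AND x4)) over 6 vars (64 rows)
Evaluate each row (x1, x2, x3, x4, x5, x6 as bits, MSB first):
  row 0 [000000]: ((0 IMPLIES (0 AND 0)) AND ((NOT 0 AND 0) AND 0)) -> 0
  row 1 [000001]: ((1 IMPLIES (0 AND 0)) AND ((NOT 0 AND 0) AND 0)) -> 0
  row 2 [000010]: ((0 IMPLIES (0 AND 0)) AND ((NOT 0 AND 0) AND 0)) -> 0
  row 3 [000011]: ((1 IMPLIES (0 AND 0)) AND ((NOT 0 AND 0) AND 0)) -> 0
  row 4 [000100]: ((0 IMPLIES (1 AND 0)) AND ((NOT 0 AND 0) AND 1)) -> 0
  (every remaining row is evaluated the same way; all 64 results are listed next)
Full result column, 8 rows per line (x1,x2,x3 fixed per line; x4,x5,x6 runs 000..111 left to right):
  rows 0-7 [x1,x2,x3=000]: 00000000  (ones: 0)
  rows 8-15 [x1,x2,x3=001]: 00000000  (ones: 0)
  rows 16-23 [x1,x2,x3=010]: 00000000  (ones: 0)
  rows 24-31 [x1,x2,x3=011]: 00000000  (ones: 0)
  rows 32-39 [x1,x2,x3=100]: 00000000  (ones: 0)
  rows 40-47 [x1,x2,x3=101]: 00000000  (ones: 0)
  rows 48-55 [x1,x2,x3=110]: 00000000  (ones: 0)
  rows 56-63 [x1,x2,x3=111]: 00000000  (ones: 0)
Count of 1-rows = 0+0+0+0+0+0+0+0 = 0

0


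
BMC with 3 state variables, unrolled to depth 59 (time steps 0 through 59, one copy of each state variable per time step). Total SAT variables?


BMC unrolls to depth k, creating one copy of each state var for steps 0..k.
Step count = 59 + 1 = 60 (steps 0 through 59)
Vars per step = 3
Total = 3 * 60 = 180

180


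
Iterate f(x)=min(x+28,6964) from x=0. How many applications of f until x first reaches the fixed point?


Step 1: x=0, cap=6964, increment=28
Step 2: x grows by 28 each step until capped at 6964; fixed point is x=6964
Step 3: iterations = ceil(6964/28) = 249

249


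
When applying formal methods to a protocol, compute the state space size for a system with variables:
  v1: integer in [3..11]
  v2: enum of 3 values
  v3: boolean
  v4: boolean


State space = product of domain sizes of all variables.
Domain sizes:
  v1 (integer in [3..11]): 9
  v2 (enum of 3 values): 3
  v3 (boolean): 2
  v4 (boolean): 2
Product = 9 * 3 * 2 * 2 = 108

108


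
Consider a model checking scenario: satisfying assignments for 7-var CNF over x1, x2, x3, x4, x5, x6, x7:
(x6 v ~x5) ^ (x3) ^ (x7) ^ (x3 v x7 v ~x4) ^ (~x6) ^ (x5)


CNF with 6 clauses over 7 vars (128 assignments).
An assignment satisfies CNF iff every clause has >=1 true literal.
Check each row (bits = x1,x2,x3,x4,x5,x6,x7; clause T/F shown):
  row 0 [0000000]: clauses=TFFTTF -> 0
  row 1 [0000001]: clauses=TFTTTF -> 0
  row 2 [0000010]: clauses=TFFTFF -> 0
  row 3 [0000011]: clauses=TFTTFF -> 0
  row 4 [0000100]: clauses=FFFTTT -> 0
  (every remaining row is evaluated the same way; all 128 results are listed next)
Full result column, 8 rows per line (x1,x2,x3,x4 fixed per line; x5,x6,x7 runs 000..111 left to right):
  rows 0-7 [x1,x2,x3,x4=0000]: 00000000  (ones: 0)
  rows 8-15 [x1,x2,x3,x4=0001]: 00000000  (ones: 0)
  rows 16-23 [x1,x2,x3,x4=0010]: 00000000  (ones: 0)
  rows 24-31 [x1,x2,x3,x4=0011]: 00000000  (ones: 0)
  rows 32-39 [x1,x2,x3,x4=0100]: 00000000  (ones: 0)
  rows 40-47 [x1,x2,x3,x4=0101]: 00000000  (ones: 0)
  rows 48-55 [x1,x2,x3,x4=0110]: 00000000  (ones: 0)
  rows 56-63 [x1,x2,x3,x4=0111]: 00000000  (ones: 0)
  rows 64-71 [x1,x2,x3,x4=1000]: 00000000  (ones: 0)
  rows 72-79 [x1,x2,x3,x4=1001]: 00000000  (ones: 0)
  rows 80-87 [x1,x2,x3,x4=1010]: 00000000  (ones: 0)
  rows 88-95 [x1,x2,x3,x4=1011]: 00000000  (ones: 0)
  rows 96-103 [x1,x2,x3,x4=1100]: 00000000  (ones: 0)
  rows 104-111 [x1,x2,x3,x4=1101]: 00000000  (ones: 0)
  rows 112-119 [x1,x2,x3,x4=1110]: 00000000  (ones: 0)
  rows 120-127 [x1,x2,x3,x4=1111]: 00000000  (ones: 0)
Satisfying assignments = 0+0+0+0+0+0+0+0+0+0+0+0+0+0+0+0 = 0

0


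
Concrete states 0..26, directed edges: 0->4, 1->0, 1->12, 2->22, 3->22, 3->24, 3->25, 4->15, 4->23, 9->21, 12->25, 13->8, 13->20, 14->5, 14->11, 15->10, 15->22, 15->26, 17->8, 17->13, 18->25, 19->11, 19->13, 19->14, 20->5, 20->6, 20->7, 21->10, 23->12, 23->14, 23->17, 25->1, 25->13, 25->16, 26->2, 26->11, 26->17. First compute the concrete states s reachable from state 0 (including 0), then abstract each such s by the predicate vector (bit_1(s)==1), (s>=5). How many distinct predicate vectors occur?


BFS from 0:
Concrete reachable: {0, 1, 2, 4, 5, 6, 7, 8, 10, 11, 12, 13, 14, 15, 16, 17, 20, 22, 23, 25, 26}
Abstract via predicates (bit_1(s)==1), (s>=5):
  (0,0) <- {0, 1, 4}
  (0,1) <- {5, 8, 12, 13, 16, 17, 20, 25}
  (1,0) <- {2}
  (1,1) <- {6, 7, 10, 11, 14, 15, 22, 23, 26}
Distinct abstract states = 4

4


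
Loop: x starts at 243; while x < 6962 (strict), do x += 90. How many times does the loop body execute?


Step 1: x goes from 243 toward 6962 by 90; the body runs while x<6962, so iterations = ceil((bound-start)/step)
Step 2: Distance=6719
Step 3: ceil(6719/90)=75

75


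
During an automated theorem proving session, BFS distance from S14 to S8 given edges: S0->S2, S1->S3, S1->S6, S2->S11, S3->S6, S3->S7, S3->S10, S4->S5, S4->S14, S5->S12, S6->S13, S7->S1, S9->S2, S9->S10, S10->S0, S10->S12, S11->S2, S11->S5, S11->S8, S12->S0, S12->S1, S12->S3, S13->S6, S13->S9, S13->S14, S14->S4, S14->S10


BFS layer-by-layer from S14:
  dist 0: {S14}
  dist 1: {S4, S10}
  dist 2: {S0, S5, S12}
  dist 3: {S1, S2, S3}
  dist 4: {S6, S7, S11}
  dist 5: {S8, S13}
  -> S8 reached at distance 5
Shortest path length = 5

5


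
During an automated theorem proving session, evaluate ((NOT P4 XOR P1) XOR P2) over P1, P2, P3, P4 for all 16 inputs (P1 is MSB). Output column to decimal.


Formula: ((NOT P4 XOR P1) XOR P2) over P1, P2, P3, P4 (16 rows)
Evaluate each row (bits = P1,P2,P3,P4, MSB first):
  row 0 [0000]: ((NOT 0 XOR 0) XOR 0) -> 1
  row 1 [0001]: ((NOT 1 XOR 0) XOR 0) -> 0
  row 2 [0010]: ((NOT 0 XOR 0) XOR 0) -> 1
  row 3 [0011]: ((NOT 1 XOR 0) XOR 0) -> 0
  row 4 [0100]: ((NOT 0 XOR 0) XOR 1) -> 0
  row 5 [0101]: ((NOT 1 XOR 0) XOR 1) -> 1
  row 6 [0110]: ((NOT 0 XOR 0) XOR 1) -> 0
  row 7 [0111]: ((NOT 1 XOR 0) XOR 1) -> 1
  row 8 [1000]: ((NOT 0 XOR 1) XOR 0) -> 0
  row 9 [1001]: ((NOT 1 XOR 1) XOR 0) -> 1
  row 10 [1010]: ((NOT 0 XOR 1) XOR 0) -> 0
  row 11 [1011]: ((NOT 1 XOR 1) XOR 0) -> 1
  row 12 [1100]: ((NOT 0 XOR 1) XOR 1) -> 1
  row 13 [1101]: ((NOT 1 XOR 1) XOR 1) -> 0
  row 14 [1110]: ((NOT 0 XOR 1) XOR 1) -> 1
  row 15 [1111]: ((NOT 1 XOR 1) XOR 1) -> 0
Full result column, 4 rows per line (P1,P2 fixed per line; P3,P4 runs 00..11 left to right):
  rows 0-3 [P1,P2=00]: 1010  = hex A
  rows 4-7 [P1,P2=01]: 0101  = hex 5
  rows 8-11 [P1,P2=10]: 0101  = hex 5
  rows 12-15 [P1,P2=11]: 1010  = hex A
Output column (row 0 .. row 15) = 1010010101011010
Output column grouped in 4s = 1010 0101 0101 1010 = 0xA55A
Convert to decimal digit by digit (value = value*16 + digit):
  A -> 10
  10*16 + 5 = 165
  165*16 + 5 = 2645
  2645*16 + 10 (A) = 42330
Decimal = 42330

42330
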